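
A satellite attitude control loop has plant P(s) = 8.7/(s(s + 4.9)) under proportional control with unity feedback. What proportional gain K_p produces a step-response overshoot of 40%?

K_p = 8.8

From %OS = 100·exp(−πζ/√(1−ζ²)) = 40%, ζ = −ln(0.4)/√(π²+ln²(0.4)) = 0.28.
Characteristic equation s² + 4.9s + 8.7K_p = 0 gives ζ = 4.9/(2√(8.7K_p)).
Setting ζ = 0.28: √(8.7K_p) = 4.9/(2·0.28) = 8.75, so K_p = 76.56/8.7 = 8.8.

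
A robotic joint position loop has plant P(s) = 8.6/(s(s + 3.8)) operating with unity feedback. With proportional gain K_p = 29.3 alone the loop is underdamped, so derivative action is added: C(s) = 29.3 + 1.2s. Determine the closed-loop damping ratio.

ζ = 0.445

Forward path: (29.3 + 1.2s)·8.6/(s(s+3.8)). The closed-loop characteristic equation is s² + (3.8 + 8.6·1.2)s + 8.6·29.3 = 0.
That is s² + 14.12s + 252 = 0, so ω_n = 15.87 rad/s and ζ = 14.12/(2·15.87) = 0.4448.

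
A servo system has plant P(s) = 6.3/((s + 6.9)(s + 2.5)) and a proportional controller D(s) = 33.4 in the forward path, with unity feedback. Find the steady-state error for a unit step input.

0.0758

The loop is type 0. Static position error constant K_pos = D(0)·P(0) = 33.4·0.3652 = 12.2.
Steady-state error to a unit step: e_ss = 1/(1+K_pos) = 1/13.2 = 0.0758.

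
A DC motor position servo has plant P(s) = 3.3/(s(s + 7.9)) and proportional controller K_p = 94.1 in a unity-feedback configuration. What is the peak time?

T_p = 0.183 s

From 1 + K_pP(s) = 0: s² + 7.9s + 310.5 = 0 ⇒ ω_n = 17.62, ζ = 0.2242.
Damped frequency ω_d = ω_n√(1−ζ²) = 17.17 rad/s, so peak time T_p = π/ω_d = 0.183 s.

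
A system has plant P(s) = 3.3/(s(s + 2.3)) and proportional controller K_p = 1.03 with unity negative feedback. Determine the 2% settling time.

The closed-loop denominator s² + 2.3s + 3.399 gives ω_n = √3.399 = 1.844 and ζ = 2.3/(2ω_n) = 0.6238.
2% settling time T_s ≈ 4/(ζω_n) = 4/1.15 = 3.48 s.

T_s ≈ 3.48 s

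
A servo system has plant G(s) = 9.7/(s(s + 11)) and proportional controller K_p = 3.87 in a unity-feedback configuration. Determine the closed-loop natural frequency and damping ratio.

1 + K_p·G(s) = 0 gives s² + 11s + 37.54 = 0.
So ω_n² = 37.54 ⇒ ω_n = 6.127 rad/s, and ζ = 11/(2ω_n) = 0.898.

ω_n = 6.13 rad/s, ζ = 0.898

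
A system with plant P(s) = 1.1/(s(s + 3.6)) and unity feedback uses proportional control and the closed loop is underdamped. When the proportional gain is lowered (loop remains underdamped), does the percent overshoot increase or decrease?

decrease

ζ = 3.6/(2√(1.1K_p)) rises as K_p falls; higher damping means less overshoot.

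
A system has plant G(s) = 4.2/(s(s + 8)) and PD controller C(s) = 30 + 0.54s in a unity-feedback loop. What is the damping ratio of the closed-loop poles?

Forward path: (30 + 0.54s)·4.2/(s(s+8)). The closed-loop characteristic equation is s² + (8 + 4.2·0.54)s + 4.2·30 = 0.
That is s² + 10.27s + 126 = 0, so ω_n = 11.22 rad/s and ζ = 10.27/(2·11.22) = 0.4574.

ζ = 0.457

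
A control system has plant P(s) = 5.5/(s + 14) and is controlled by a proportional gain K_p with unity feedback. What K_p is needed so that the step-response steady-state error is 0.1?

K_p = 22.9

Steady-state error for a unit step on this type-0 loop is 1/(1 + K_p·P(0)).
P(0) = 0.3929. Require 1/(1 + K_p·0.3929) = 0.1, so 1 + 0.3929·K_p = 10.
K_p = (10 − 1)/0.3929 = 22.9.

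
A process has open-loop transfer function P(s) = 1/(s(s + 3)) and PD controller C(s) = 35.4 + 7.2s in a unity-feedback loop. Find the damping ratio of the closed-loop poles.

Forward path: (35.4 + 7.2s)·1/(s(s+3)). The closed-loop characteristic equation is s² + (3 + 1·7.2)s + 1·35.4 = 0.
That is s² + 10.2s + 35.4 = 0, so ω_n = 5.95 rad/s and ζ = 10.2/(2·5.95) = 0.8572.

ζ = 0.857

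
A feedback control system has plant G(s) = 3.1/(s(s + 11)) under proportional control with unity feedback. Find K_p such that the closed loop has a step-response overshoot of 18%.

K_p = 42.5

From %OS = 100·exp(−πζ/√(1−ζ²)) = 18%, ζ = −ln(0.18)/√(π²+ln²(0.18)) = 0.4791.
Characteristic equation s² + 11s + 3.1K_p = 0 gives ζ = 11/(2√(3.1K_p)).
Setting ζ = 0.4791: √(3.1K_p) = 11/(2·0.4791) = 11.48, so K_p = 131.8/3.1 = 42.5.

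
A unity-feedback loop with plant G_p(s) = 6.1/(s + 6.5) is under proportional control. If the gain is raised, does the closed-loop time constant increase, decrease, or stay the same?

The closed-loop bandwidth 6.5+K_p·6.1 grows with K_p, so τ shrinks.

decrease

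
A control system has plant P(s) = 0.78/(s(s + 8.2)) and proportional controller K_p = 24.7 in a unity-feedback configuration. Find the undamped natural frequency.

1 + K_p·P(s) = 0 gives s² + 8.2s + 19.27 = 0.
Matching s² + 2ζω_n s + ω_n²: ω_n = √19.27 = 4.389 rad/s and 2ζω_n = 8.2, so ζ = 8.2/(2·4.389) = 0.934.

ω_n = 4.39 rad/s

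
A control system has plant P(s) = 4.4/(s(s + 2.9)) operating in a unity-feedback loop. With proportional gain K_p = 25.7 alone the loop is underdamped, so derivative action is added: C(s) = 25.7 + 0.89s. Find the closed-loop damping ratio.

ζ = 0.32

Forward path: (25.7 + 0.89s)·4.4/(s(s+2.9)). The closed-loop characteristic equation is s² + (2.9 + 4.4·0.89)s + 4.4·25.7 = 0.
That is s² + 6.816s + 113.1 = 0, so ω_n = 10.63 rad/s and ζ = 6.816/(2·10.63) = 0.3205.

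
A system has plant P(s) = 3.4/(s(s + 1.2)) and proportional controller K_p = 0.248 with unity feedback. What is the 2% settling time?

Closed-loop characteristic equation: s² + 1.2s + 0.8432 = 0, so ω_n = 0.9183 rad/s and ζ = 1.2/(2·0.9183) = 0.6534.
2% settling time T_s ≈ 4/(ζω_n) = 4/0.6 = 6.67 s.

T_s ≈ 6.67 s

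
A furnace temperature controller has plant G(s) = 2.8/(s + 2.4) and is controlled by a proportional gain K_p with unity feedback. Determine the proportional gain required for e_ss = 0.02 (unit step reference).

K_p = 42

The loop is type 0, so e_ss(step) = 1/(1 + K_pos) with K_pos = K_p·G(0).
G(0) = 1.167. Require 1/(1 + K_p·1.167) = 0.02, so 1 + 1.167·K_p = 50.
K_p = (50 − 1)/1.167 = 42.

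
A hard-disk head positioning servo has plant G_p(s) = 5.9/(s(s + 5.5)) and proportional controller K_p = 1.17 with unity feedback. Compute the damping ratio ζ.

With unity feedback the closed-loop characteristic equation is s² + 5.5s + 1.17·5.9 = s² + 5.5s + 6.903 = 0.
Matching s² + 2ζω_n s + ω_n²: ω_n = √6.903 = 2.627 rad/s and 2ζω_n = 5.5, so ζ = 5.5/(2·2.627) = 1.05.

ζ = 1.05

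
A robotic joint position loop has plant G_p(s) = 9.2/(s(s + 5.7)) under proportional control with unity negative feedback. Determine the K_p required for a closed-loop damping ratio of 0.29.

Closed-loop characteristic equation: s² + 5.7s + K_p·9.2 = 0.
So ω_n = √(9.2K_p) and 2ζω_n = 5.7, giving ζ = 5.7/(2√(9.2K_p)).
Setting ζ = 0.29: √(9.2K_p) = 5.7/(2·0.29) = 9.828, so K_p = 96.58/9.2 = 10.5.

K_p = 10.5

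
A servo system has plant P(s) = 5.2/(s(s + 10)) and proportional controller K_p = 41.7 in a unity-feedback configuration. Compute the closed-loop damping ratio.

With unity feedback the closed-loop characteristic equation is s² + 10s + 41.7·5.2 = s² + 10s + 216.8 = 0.
Matching s² + 2ζω_n s + ω_n²: ω_n = √216.8 = 14.73 rad/s and 2ζω_n = 10, so ζ = 10/(2·14.73) = 0.34.

ζ = 0.34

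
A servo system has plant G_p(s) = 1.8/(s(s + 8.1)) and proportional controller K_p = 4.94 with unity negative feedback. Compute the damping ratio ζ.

ζ = 1.36

The closed-loop denominator is s(s+8.1) + 4.94·1.8 = s² + 8.1s + 8.892.
So ω_n² = 8.892 ⇒ ω_n = 2.982 rad/s, and ζ = 8.1/(2ω_n) = 1.36.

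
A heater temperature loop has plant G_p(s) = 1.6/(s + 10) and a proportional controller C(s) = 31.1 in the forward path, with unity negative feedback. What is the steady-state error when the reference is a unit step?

The loop is type 0. Static position error constant K_pos = C(0)·G_p(0) = 31.1·0.16 = 4.976.
Steady-state error to a unit step: e_ss = 1/(1+K_pos) = 1/5.976 = 0.167.

0.167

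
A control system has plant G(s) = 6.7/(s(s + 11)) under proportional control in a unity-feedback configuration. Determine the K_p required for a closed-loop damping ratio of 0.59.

K_p = 13

Closed-loop characteristic equation: s² + 11s + K_p·6.7 = 0.
So ω_n = √(6.7K_p) and 2ζω_n = 11, giving ζ = 11/(2√(6.7K_p)).
Setting ζ = 0.59: √(6.7K_p) = 11/(2·0.59) = 9.322, so K_p = 86.9/6.7 = 13.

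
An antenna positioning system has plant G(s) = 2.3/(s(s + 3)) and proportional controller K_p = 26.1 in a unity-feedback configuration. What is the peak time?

T_p = 0.413 s

The closed-loop denominator s² + 3s + 60.03 gives ω_n = √60.03 = 7.748 and ζ = 3/(2ω_n) = 0.1936.
Damped frequency ω_d = ω_n√(1−ζ²) = 7.601 rad/s, so peak time T_p = π/ω_d = 0.413 s.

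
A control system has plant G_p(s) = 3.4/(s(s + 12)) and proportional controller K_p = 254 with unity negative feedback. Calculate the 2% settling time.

T_s ≈ 0.667 s

From 1 + K_pG_p(s) = 0: s² + 12s + 863.6 = 0 ⇒ ω_n = 29.39, ζ = 0.2042.
2% settling time T_s ≈ 4/(ζω_n) = 4/6 = 0.667 s.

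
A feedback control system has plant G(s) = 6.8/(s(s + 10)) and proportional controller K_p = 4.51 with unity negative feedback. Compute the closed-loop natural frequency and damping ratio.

ω_n = 5.54 rad/s, ζ = 0.903

With unity feedback the closed-loop characteristic equation is s² + 10s + 4.51·6.8 = s² + 10s + 30.67 = 0.
Matching s² + 2ζω_n s + ω_n²: ω_n = √30.67 = 5.538 rad/s and 2ζω_n = 10, so ζ = 10/(2·5.538) = 0.903.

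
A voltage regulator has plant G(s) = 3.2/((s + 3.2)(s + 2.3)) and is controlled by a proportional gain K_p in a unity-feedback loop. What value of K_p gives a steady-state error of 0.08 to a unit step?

For a type-0 loop with proportional control, e_ss = 1/(1 + K_p·G(0)).
G(0) = 0.4348. Require 1/(1 + K_p·0.4348) = 0.08, so 1 + 0.4348·K_p = 12.5.
K_p = (12.5 − 1)/0.4348 = 26.4.

K_p = 26.4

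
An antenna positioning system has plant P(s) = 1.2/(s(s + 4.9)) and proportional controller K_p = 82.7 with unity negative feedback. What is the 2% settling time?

Closed-loop characteristic equation: s² + 4.9s + 99.24 = 0, so ω_n = 9.962 rad/s and ζ = 4.9/(2·9.962) = 0.2459.
2% settling time T_s ≈ 4/(ζω_n) = 4/2.45 = 1.63 s.

T_s ≈ 1.63 s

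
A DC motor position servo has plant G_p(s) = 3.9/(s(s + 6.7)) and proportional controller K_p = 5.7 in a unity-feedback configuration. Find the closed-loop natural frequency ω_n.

ω_n = 4.71 rad/s

With unity feedback the closed-loop characteristic equation is s² + 6.7s + 5.7·3.9 = s² + 6.7s + 22.23 = 0.
Matching s² + 2ζω_n s + ω_n²: ω_n = √22.23 = 4.715 rad/s and 2ζω_n = 6.7, so ζ = 6.7/(2·4.715) = 0.711.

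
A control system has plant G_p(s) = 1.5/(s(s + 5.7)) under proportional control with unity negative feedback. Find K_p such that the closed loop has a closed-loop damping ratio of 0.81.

Closed-loop characteristic equation: s² + 5.7s + K_p·1.5 = 0.
So ω_n = √(1.5K_p) and 2ζω_n = 5.7, giving ζ = 5.7/(2√(1.5K_p)).
Setting ζ = 0.81: √(1.5K_p) = 5.7/(2·0.81) = 3.519, so K_p = 12.38/1.5 = 8.25.

K_p = 8.25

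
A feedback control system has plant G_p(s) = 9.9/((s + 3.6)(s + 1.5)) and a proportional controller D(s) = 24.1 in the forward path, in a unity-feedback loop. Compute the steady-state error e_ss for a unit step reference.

0.0221

The loop is type 0. Static position error constant K_pos = D(0)·G_p(0) = 24.1·1.833 = 44.18.
Steady-state error to a unit step: e_ss = 1/(1+K_pos) = 1/45.18 = 0.0221.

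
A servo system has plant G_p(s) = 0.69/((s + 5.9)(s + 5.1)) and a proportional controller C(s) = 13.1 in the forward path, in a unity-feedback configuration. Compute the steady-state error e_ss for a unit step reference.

The loop is type 0. Static position error constant K_pos = C(0)·G_p(0) = 13.1·0.02293 = 0.3004.
Steady-state error to a unit step: e_ss = 1/(1+K_pos) = 1/1.3 = 0.769.

0.769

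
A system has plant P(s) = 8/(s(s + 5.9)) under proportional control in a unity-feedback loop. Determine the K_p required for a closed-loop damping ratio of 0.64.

Closed-loop characteristic equation: s² + 5.9s + K_p·8 = 0.
So ω_n = √(8K_p) and 2ζω_n = 5.9, giving ζ = 5.9/(2√(8K_p)).
Setting ζ = 0.64: √(8K_p) = 5.9/(2·0.64) = 4.609, so K_p = 21.25/8 = 2.66.

K_p = 2.66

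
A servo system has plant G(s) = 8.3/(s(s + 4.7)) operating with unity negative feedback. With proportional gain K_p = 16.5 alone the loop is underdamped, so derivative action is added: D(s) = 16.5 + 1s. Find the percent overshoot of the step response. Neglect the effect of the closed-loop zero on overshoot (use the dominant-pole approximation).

12.3%

Forward path: (16.5 + 1s)·8.3/(s(s+4.7)). The closed-loop characteristic equation is s² + (4.7 + 8.3·1)s + 8.3·16.5 = 0.
That is s² + 13s + 137 = 0, so ω_n = 11.7 rad/s and ζ = 13/(2·11.7) = 0.5554.
%OS = 100·exp(−πζ/√(1−ζ²)) = 12.3%.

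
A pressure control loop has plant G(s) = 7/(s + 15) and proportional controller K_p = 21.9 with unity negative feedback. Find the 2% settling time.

Closed-loop transfer function: T(s) = K_p·G(s)/(1 + K_p·G(s)) = 153.3/(s + 15 + 153.3) = 153.3/(s + 168.3).
Time constant τ = 1/168.3 = 0.005942 s, so the 2% settling time is about 4τ = 0.0238 s.

T_s ≈ 0.0238 s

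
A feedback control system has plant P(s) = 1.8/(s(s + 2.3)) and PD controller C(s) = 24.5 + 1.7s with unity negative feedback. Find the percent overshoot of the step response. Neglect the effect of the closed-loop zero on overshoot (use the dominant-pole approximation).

Forward path: (24.5 + 1.7s)·1.8/(s(s+2.3)). The closed-loop characteristic equation is s² + (2.3 + 1.8·1.7)s + 1.8·24.5 = 0.
That is s² + 5.36s + 44.1 = 0, so ω_n = 6.641 rad/s and ζ = 5.36/(2·6.641) = 0.4036.
%OS = 100·exp(−πζ/√(1−ζ²)) = 25%.

25%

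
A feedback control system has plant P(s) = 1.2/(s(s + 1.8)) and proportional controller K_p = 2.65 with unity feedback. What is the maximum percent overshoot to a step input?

Closed-loop characteristic equation: s² + 1.8s + 3.18 = 0, so ω_n = 1.783 rad/s and ζ = 1.8/(2·1.783) = 0.5047.
%OS = 100·exp(−πζ/√(1−ζ²)) = 100·exp(−π·0.5047/√0.7453) = 15.9%.

15.9%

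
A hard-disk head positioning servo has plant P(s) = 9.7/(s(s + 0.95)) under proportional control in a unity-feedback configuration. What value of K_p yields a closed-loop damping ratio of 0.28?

K_p = 0.297

Closed-loop characteristic equation: s² + 0.95s + K_p·9.7 = 0.
So ω_n = √(9.7K_p) and 2ζω_n = 0.95, giving ζ = 0.95/(2√(9.7K_p)).
Setting ζ = 0.28: √(9.7K_p) = 0.95/(2·0.28) = 1.696, so K_p = 2.878/9.7 = 0.297.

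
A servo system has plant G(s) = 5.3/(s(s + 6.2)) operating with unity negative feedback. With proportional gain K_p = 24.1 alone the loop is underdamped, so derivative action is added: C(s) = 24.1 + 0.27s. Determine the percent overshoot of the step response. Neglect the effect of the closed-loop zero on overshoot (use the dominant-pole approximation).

32.4%

Forward path: (24.1 + 0.27s)·5.3/(s(s+6.2)). The closed-loop characteristic equation is s² + (6.2 + 5.3·0.27)s + 5.3·24.1 = 0.
That is s² + 7.631s + 127.7 = 0, so ω_n = 11.3 rad/s and ζ = 7.631/(2·11.3) = 0.3376.
%OS = 100·exp(−πζ/√(1−ζ²)) = 32.4%.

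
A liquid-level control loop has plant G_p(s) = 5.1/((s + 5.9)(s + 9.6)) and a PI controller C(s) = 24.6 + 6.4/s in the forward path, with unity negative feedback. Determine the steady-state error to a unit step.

0

The open loop C(s)G_p(s) has a pole at the origin (type 1), so the static position error constant is infinite and e_ss = 1/(1+∞) = 0.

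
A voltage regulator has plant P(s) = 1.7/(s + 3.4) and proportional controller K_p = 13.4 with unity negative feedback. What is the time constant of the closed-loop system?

Closed-loop transfer function: T(s) = K_p·P(s)/(1 + K_p·P(s)) = 22.78/(s + 3.4 + 22.78) = 22.78/(s + 26.18).
Time constant τ = 1/26.18 = 0.0382 s.

τ = 0.0382 s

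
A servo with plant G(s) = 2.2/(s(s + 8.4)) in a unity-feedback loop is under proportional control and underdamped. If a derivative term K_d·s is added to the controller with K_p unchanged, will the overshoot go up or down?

decrease

With PD the characteristic equation becomes s² + (a + K·K_d)s + K·K_p = 0; the damping term grows, ζ rises, overshoot falls.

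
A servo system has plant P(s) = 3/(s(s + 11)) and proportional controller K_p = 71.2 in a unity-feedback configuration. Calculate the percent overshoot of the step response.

From 1 + K_pP(s) = 0: s² + 11s + 213.6 = 0 ⇒ ω_n = 14.62, ζ = 0.3763.
%OS = 100·exp(−πζ/√(1−ζ²)) = 100·exp(−π·0.3763/√0.8584) = 27.9%.

27.9%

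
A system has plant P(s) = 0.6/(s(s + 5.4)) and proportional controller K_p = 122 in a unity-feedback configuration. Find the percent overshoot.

35.2%

From 1 + K_pP(s) = 0: s² + 5.4s + 73.2 = 0 ⇒ ω_n = 8.556, ζ = 0.3156.
%OS = 100·exp(−πζ/√(1−ζ²)) = 100·exp(−π·0.3156/√0.9004) = 35.2%.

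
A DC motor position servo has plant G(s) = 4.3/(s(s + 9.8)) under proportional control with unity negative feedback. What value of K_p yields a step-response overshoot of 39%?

From %OS = 100·exp(−πζ/√(1−ζ²)) = 39%, ζ = −ln(0.39)/√(π²+ln²(0.39)) = 0.2871.
Characteristic equation s² + 9.8s + 4.3K_p = 0 gives ζ = 9.8/(2√(4.3K_p)).
Setting ζ = 0.2871: √(4.3K_p) = 9.8/(2·0.2871) = 17.07, so K_p = 291.3/4.3 = 67.7.

K_p = 67.7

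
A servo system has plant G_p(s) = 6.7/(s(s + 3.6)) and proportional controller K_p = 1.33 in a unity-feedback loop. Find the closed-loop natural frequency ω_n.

With unity feedback the closed-loop characteristic equation is s² + 3.6s + 1.33·6.7 = s² + 3.6s + 8.911 = 0.
So ω_n² = 8.911 ⇒ ω_n = 2.985 rad/s, and ζ = 3.6/(2ω_n) = 0.603.

ω_n = 2.99 rad/s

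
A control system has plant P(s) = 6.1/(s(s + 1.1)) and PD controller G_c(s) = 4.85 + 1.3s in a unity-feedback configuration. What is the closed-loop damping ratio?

Forward path: (4.85 + 1.3s)·6.1/(s(s+1.1)). The closed-loop characteristic equation is s² + (1.1 + 6.1·1.3)s + 6.1·4.85 = 0.
That is s² + 9.03s + 29.58 = 0, so ω_n = 5.439 rad/s and ζ = 9.03/(2·5.439) = 0.8301.

ζ = 0.83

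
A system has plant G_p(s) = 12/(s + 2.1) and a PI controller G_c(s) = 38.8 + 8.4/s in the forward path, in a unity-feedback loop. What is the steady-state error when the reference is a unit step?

The open loop G_c(s)G_p(s) has a pole at the origin (type 1), so the static position error constant is infinite and e_ss = 1/(1+∞) = 0.

0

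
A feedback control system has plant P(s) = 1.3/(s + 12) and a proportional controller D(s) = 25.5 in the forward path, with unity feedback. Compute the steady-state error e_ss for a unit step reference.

The loop is type 0. Static position error constant K_pos = D(0)·P(0) = 25.5·0.1083 = 2.763.
Steady-state error to a unit step: e_ss = 1/(1+K_pos) = 1/3.763 = 0.266.

0.266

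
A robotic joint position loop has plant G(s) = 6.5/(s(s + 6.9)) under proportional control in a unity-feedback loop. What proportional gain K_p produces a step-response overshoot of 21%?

From %OS = 100·exp(−πζ/√(1−ζ²)) = 21%, ζ = −ln(0.21)/√(π²+ln²(0.21)) = 0.4449.
Characteristic equation s² + 6.9s + 6.5K_p = 0 gives ζ = 6.9/(2√(6.5K_p)).
Setting ζ = 0.4449: √(6.5K_p) = 6.9/(2·0.4449) = 7.755, so K_p = 60.13/6.5 = 9.25.

K_p = 9.25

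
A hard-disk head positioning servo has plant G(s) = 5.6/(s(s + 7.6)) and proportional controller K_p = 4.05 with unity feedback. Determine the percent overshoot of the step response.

1.56%

The closed-loop denominator s² + 7.6s + 22.68 gives ω_n = √22.68 = 4.762 and ζ = 7.6/(2ω_n) = 0.7979.
%OS = 100·exp(−πζ/√(1−ζ²)) = 100·exp(−π·0.7979/√0.3633) = 1.56%.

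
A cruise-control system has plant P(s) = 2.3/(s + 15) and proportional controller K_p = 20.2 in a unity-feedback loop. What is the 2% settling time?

Closed-loop transfer function: T(s) = K_p·P(s)/(1 + K_p·P(s)) = 46.46/(s + 15 + 46.46) = 46.46/(s + 61.46).
Time constant τ = 1/61.46 = 0.01627 s, so the 2% settling time is about 4τ = 0.0651 s.

T_s ≈ 0.0651 s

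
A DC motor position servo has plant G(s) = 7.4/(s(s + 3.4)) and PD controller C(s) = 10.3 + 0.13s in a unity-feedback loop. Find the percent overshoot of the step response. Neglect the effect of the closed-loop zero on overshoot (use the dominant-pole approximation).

44.5%

Forward path: (10.3 + 0.13s)·7.4/(s(s+3.4)). The closed-loop characteristic equation is s² + (3.4 + 7.4·0.13)s + 7.4·10.3 = 0.
That is s² + 4.362s + 76.22 = 0, so ω_n = 8.73 rad/s and ζ = 4.362/(2·8.73) = 0.2498.
%OS = 100·exp(−πζ/√(1−ζ²)) = 44.5%.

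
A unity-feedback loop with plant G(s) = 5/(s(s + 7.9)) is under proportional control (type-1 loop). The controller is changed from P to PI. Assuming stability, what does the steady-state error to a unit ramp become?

0

The integrator raises the loop to type 2, so K_v → ∞ and e_ss to a ramp is zero.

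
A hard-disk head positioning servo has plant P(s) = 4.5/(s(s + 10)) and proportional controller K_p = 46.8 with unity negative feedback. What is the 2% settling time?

T_s ≈ 0.8 s

Closed-loop characteristic equation: s² + 10s + 210.6 = 0, so ω_n = 14.51 rad/s and ζ = 10/(2·14.51) = 0.3445.
2% settling time T_s ≈ 4/(ζω_n) = 4/5 = 0.8 s.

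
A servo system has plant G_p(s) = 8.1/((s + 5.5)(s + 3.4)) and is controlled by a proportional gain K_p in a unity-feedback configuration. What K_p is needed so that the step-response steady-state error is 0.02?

The loop is type 0, so e_ss(step) = 1/(1 + K_pos) with K_pos = K_p·G_p(0).
G_p(0) = 0.4332. Require 1/(1 + K_p·0.4332) = 0.02, so 1 + 0.4332·K_p = 50.
K_p = (50 − 1)/0.4332 = 113.

K_p = 113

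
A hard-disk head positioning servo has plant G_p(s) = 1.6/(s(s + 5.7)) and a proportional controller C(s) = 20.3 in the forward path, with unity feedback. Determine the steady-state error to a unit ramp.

0.175

The loop has one pole at the origin (type 1). Velocity error constant K_v = lim_{s→0} s·C(s)G_p(s) = 20.3·1.6/5.7 = 5.698.
Steady-state error to a unit ramp: e_ss = 1/K_v = 0.175.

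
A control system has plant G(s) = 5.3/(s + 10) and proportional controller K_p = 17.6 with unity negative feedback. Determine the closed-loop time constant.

Closed-loop transfer function: T(s) = K_p·G(s)/(1 + K_p·G(s)) = 93.28/(s + 10 + 93.28) = 93.28/(s + 103.3).
Time constant τ = 1/103.3 = 0.00968 s.

τ = 0.00968 s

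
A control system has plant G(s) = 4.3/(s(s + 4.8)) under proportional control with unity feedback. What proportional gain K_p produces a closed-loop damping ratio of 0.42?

K_p = 7.59

Closed-loop characteristic equation: s² + 4.8s + K_p·4.3 = 0.
So ω_n = √(4.3K_p) and 2ζω_n = 4.8, giving ζ = 4.8/(2√(4.3K_p)).
Setting ζ = 0.42: √(4.3K_p) = 4.8/(2·0.42) = 5.714, so K_p = 32.65/4.3 = 7.59.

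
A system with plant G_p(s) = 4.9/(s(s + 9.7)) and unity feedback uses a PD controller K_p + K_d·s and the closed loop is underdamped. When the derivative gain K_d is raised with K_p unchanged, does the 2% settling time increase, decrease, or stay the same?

Characteristic equation s² + (9.7 + 4.9K_d)s + 4.9K_p = 0: raising K_d increases ζω_n = (9.7+4.9K_d)/2 while the loop stays underdamped, so T_s ≈ 4/(ζω_n) decreases.

decrease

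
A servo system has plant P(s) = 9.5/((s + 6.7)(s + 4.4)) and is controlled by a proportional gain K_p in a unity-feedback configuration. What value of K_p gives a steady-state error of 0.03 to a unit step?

K_p = 100

The loop is type 0, so e_ss(step) = 1/(1 + K_pos) with K_pos = K_p·P(0).
P(0) = 0.3223. Require 1/(1 + K_p·0.3223) = 0.03, so 1 + 0.3223·K_p = 33.33.
K_p = (33.33 − 1)/0.3223 = 100.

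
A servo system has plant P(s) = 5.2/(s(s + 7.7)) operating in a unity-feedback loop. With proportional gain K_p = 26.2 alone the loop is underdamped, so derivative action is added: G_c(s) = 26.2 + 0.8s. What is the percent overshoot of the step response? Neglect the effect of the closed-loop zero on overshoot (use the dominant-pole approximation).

15.7%

Forward path: (26.2 + 0.8s)·5.2/(s(s+7.7)). The closed-loop characteristic equation is s² + (7.7 + 5.2·0.8)s + 5.2·26.2 = 0.
That is s² + 11.86s + 136.2 = 0, so ω_n = 11.67 rad/s and ζ = 11.86/(2·11.67) = 0.508.
%OS = 100·exp(−πζ/√(1−ζ²)) = 15.7%.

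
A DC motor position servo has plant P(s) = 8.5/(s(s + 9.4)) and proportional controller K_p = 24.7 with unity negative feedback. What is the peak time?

Closed-loop characteristic equation: s² + 9.4s + 209.9 = 0, so ω_n = 14.49 rad/s and ζ = 9.4/(2·14.49) = 0.3244.
Damped frequency ω_d = ω_n√(1−ζ²) = 13.71 rad/s, so peak time T_p = π/ω_d = 0.229 s.

T_p = 0.229 s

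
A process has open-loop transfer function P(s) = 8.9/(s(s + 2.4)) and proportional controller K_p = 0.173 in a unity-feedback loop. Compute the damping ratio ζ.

With unity feedback the closed-loop characteristic equation is s² + 2.4s + 0.173·8.9 = s² + 2.4s + 1.54 = 0.
Matching s² + 2ζω_n s + ω_n²: ω_n = √1.54 = 1.241 rad/s and 2ζω_n = 2.4, so ζ = 2.4/(2·1.241) = 0.967.

ζ = 0.967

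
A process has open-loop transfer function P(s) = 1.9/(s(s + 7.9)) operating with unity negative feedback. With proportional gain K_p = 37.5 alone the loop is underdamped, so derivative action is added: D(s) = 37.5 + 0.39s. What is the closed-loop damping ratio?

Forward path: (37.5 + 0.39s)·1.9/(s(s+7.9)). The closed-loop characteristic equation is s² + (7.9 + 1.9·0.39)s + 1.9·37.5 = 0.
That is s² + 8.641s + 71.25 = 0, so ω_n = 8.441 rad/s and ζ = 8.641/(2·8.441) = 0.5118.

ζ = 0.512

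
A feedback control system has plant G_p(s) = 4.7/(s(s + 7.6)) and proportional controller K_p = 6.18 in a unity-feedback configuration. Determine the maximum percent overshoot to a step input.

4.4%

The closed-loop denominator s² + 7.6s + 29.05 gives ω_n = √29.05 = 5.389 and ζ = 7.6/(2ω_n) = 0.7051.
%OS = 100·exp(−πζ/√(1−ζ²)) = 100·exp(−π·0.7051/√0.5029) = 4.4%.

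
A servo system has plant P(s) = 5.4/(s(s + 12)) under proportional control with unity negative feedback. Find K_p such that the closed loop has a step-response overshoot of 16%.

From %OS = 100·exp(−πζ/√(1−ζ²)) = 16%, ζ = −ln(0.16)/√(π²+ln²(0.16)) = 0.5039.
Characteristic equation s² + 12s + 5.4K_p = 0 gives ζ = 12/(2√(5.4K_p)).
Setting ζ = 0.5039: √(5.4K_p) = 12/(2·0.5039) = 11.91, so K_p = 141.8/5.4 = 26.3.

K_p = 26.3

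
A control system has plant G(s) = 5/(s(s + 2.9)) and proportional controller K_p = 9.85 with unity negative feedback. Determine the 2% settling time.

Closed-loop characteristic equation: s² + 2.9s + 49.25 = 0, so ω_n = 7.018 rad/s and ζ = 2.9/(2·7.018) = 0.2066.
2% settling time T_s ≈ 4/(ζω_n) = 4/1.45 = 2.76 s.

T_s ≈ 2.76 s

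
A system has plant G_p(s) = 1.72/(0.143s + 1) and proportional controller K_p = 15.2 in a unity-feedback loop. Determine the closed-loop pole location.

s = -189.8

Closed loop: T(s) = K_p·G_p/(1+K_p·G_p) = 26.14/(0.143s + 1 + 26.14), with pole at s = −(1 + 26.14)/0.143 = −189.8.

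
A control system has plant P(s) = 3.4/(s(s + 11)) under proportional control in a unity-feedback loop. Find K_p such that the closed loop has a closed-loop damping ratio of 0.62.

Closed-loop characteristic equation: s² + 11s + K_p·3.4 = 0.
So ω_n = √(3.4K_p) and 2ζω_n = 11, giving ζ = 11/(2√(3.4K_p)).
Setting ζ = 0.62: √(3.4K_p) = 11/(2·0.62) = 8.871, so K_p = 78.69/3.4 = 23.1.

K_p = 23.1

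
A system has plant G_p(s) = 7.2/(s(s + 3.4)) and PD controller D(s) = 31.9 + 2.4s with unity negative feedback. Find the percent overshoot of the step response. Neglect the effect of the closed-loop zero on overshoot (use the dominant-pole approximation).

Forward path: (31.9 + 2.4s)·7.2/(s(s+3.4)). The closed-loop characteristic equation is s² + (3.4 + 7.2·2.4)s + 7.2·31.9 = 0.
That is s² + 20.68s + 229.7 = 0, so ω_n = 15.16 rad/s and ζ = 20.68/(2·15.16) = 0.6823.
%OS = 100·exp(−πζ/√(1−ζ²)) = 5.33%.

5.33%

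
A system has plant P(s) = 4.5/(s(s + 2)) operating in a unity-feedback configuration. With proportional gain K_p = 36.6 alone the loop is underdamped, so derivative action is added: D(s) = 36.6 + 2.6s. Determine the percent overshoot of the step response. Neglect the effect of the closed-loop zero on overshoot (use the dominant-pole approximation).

13.8%

Forward path: (36.6 + 2.6s)·4.5/(s(s+2)). The closed-loop characteristic equation is s² + (2 + 4.5·2.6)s + 4.5·36.6 = 0.
That is s² + 13.7s + 164.7 = 0, so ω_n = 12.83 rad/s and ζ = 13.7/(2·12.83) = 0.5338.
%OS = 100·exp(−πζ/√(1−ζ²)) = 13.8%.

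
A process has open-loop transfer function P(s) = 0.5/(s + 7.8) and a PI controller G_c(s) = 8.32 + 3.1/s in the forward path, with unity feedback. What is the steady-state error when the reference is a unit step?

0

The open loop G_c(s)P(s) has a pole at the origin (type 1), so the static position error constant is infinite and e_ss = 1/(1+∞) = 0.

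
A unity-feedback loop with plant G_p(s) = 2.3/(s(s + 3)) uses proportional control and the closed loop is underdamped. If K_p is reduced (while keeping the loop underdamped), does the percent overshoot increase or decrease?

decrease

ζ = 3/(2√(2.3K_p)) rises as K_p falls; higher damping means less overshoot.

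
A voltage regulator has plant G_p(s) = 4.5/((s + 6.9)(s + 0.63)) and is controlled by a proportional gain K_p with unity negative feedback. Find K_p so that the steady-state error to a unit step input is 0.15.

The loop is type 0, so e_ss(step) = 1/(1 + K_pos) with K_pos = K_p·G_p(0).
G_p(0) = 1.035. Require 1/(1 + K_p·1.035) = 0.15, so 1 + 1.035·K_p = 6.667.
K_p = (6.667 − 1)/1.035 = 5.47.

K_p = 5.47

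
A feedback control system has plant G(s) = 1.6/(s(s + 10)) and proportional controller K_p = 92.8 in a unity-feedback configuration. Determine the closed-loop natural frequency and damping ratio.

ω_n = 12.2 rad/s, ζ = 0.41

1 + K_p·G(s) = 0 gives s² + 10s + 148.5 = 0.
So ω_n² = 148.5 ⇒ ω_n = 12.19 rad/s, and ζ = 10/(2ω_n) = 0.41.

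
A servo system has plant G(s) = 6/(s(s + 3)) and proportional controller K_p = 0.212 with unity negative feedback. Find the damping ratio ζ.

With unity feedback the closed-loop characteristic equation is s² + 3s + 0.212·6 = s² + 3s + 1.272 = 0.
Matching s² + 2ζω_n s + ω_n²: ω_n = √1.272 = 1.128 rad/s and 2ζω_n = 3, so ζ = 3/(2·1.128) = 1.33.

ζ = 1.33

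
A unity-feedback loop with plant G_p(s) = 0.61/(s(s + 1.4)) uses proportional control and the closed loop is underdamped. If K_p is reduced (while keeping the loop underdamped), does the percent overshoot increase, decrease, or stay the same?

ζ = 1.4/(2√(0.61K_p)) rises as K_p falls; higher damping means less overshoot.

decrease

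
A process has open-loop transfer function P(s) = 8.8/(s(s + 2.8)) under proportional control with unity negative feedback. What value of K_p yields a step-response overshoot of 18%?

K_p = 0.97

From %OS = 100·exp(−πζ/√(1−ζ²)) = 18%, ζ = −ln(0.18)/√(π²+ln²(0.18)) = 0.4791.
Characteristic equation s² + 2.8s + 8.8K_p = 0 gives ζ = 2.8/(2√(8.8K_p)).
Setting ζ = 0.4791: √(8.8K_p) = 2.8/(2·0.4791) = 2.922, so K_p = 8.539/8.8 = 0.97.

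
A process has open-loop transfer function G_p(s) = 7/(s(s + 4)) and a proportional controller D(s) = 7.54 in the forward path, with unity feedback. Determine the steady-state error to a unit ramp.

The loop has one pole at the origin (type 1). Velocity error constant K_v = lim_{s→0} s·D(s)G_p(s) = 7.54·7/4 = 13.2.
Steady-state error to a unit ramp: e_ss = 1/K_v = 0.0758.

0.0758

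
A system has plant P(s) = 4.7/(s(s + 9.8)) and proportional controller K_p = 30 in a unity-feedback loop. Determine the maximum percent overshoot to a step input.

From 1 + K_pP(s) = 0: s² + 9.8s + 141 = 0 ⇒ ω_n = 11.87, ζ = 0.4127.
%OS = 100·exp(−πζ/√(1−ζ²)) = 100·exp(−π·0.4127/√0.8297) = 24.1%.

24.1%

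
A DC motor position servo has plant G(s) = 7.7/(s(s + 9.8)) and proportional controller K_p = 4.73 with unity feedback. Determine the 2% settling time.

The closed-loop denominator s² + 9.8s + 36.42 gives ω_n = √36.42 = 6.035 and ζ = 9.8/(2ω_n) = 0.8119.
2% settling time T_s ≈ 4/(ζω_n) = 4/4.9 = 0.816 s.

T_s ≈ 0.816 s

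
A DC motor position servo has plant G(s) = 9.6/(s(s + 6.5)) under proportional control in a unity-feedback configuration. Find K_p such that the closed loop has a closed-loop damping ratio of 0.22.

Closed-loop characteristic equation: s² + 6.5s + K_p·9.6 = 0.
So ω_n = √(9.6K_p) and 2ζω_n = 6.5, giving ζ = 6.5/(2√(9.6K_p)).
Setting ζ = 0.22: √(9.6K_p) = 6.5/(2·0.22) = 14.77, so K_p = 218.2/9.6 = 22.7.

K_p = 22.7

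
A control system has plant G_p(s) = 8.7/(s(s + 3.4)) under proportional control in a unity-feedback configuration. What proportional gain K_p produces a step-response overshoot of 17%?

From %OS = 100·exp(−πζ/√(1−ζ²)) = 17%, ζ = −ln(0.17)/√(π²+ln²(0.17)) = 0.4913.
Characteristic equation s² + 3.4s + 8.7K_p = 0 gives ζ = 3.4/(2√(8.7K_p)).
Setting ζ = 0.4913: √(8.7K_p) = 3.4/(2·0.4913) = 3.46, so K_p = 11.97/8.7 = 1.38.

K_p = 1.38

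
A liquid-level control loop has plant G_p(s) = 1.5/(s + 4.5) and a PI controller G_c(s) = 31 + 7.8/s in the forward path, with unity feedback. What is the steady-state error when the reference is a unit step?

0

The open loop G_c(s)G_p(s) has a pole at the origin (type 1), so the static position error constant is infinite and e_ss = 1/(1+∞) = 0.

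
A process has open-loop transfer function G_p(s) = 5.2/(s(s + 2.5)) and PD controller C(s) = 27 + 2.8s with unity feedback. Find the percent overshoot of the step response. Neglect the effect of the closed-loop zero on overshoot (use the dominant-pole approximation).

Forward path: (27 + 2.8s)·5.2/(s(s+2.5)). The closed-loop characteristic equation is s² + (2.5 + 5.2·2.8)s + 5.2·27 = 0.
That is s² + 17.06s + 140.4 = 0, so ω_n = 11.85 rad/s and ζ = 17.06/(2·11.85) = 0.7199.
%OS = 100·exp(−πζ/√(1−ζ²)) = 3.85%.

3.85%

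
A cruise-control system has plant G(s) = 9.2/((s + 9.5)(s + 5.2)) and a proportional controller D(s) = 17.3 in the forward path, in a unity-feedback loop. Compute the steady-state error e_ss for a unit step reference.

0.237

The loop is type 0. Static position error constant K_pos = D(0)·G(0) = 17.3·0.1862 = 3.222.
Steady-state error to a unit step: e_ss = 1/(1+K_pos) = 1/4.222 = 0.237.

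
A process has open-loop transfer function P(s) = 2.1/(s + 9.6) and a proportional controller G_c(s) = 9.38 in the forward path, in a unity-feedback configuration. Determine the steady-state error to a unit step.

The loop is type 0. Static position error constant K_pos = G_c(0)·P(0) = 9.38·0.2188 = 2.052.
Steady-state error to a unit step: e_ss = 1/(1+K_pos) = 1/3.052 = 0.328.

0.328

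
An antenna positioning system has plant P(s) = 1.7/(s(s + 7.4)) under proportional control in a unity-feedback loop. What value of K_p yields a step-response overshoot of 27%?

From %OS = 100·exp(−πζ/√(1−ζ²)) = 27%, ζ = −ln(0.27)/√(π²+ln²(0.27)) = 0.3847.
Characteristic equation s² + 7.4s + 1.7K_p = 0 gives ζ = 7.4/(2√(1.7K_p)).
Setting ζ = 0.3847: √(1.7K_p) = 7.4/(2·0.3847) = 9.618, so K_p = 92.5/1.7 = 54.4.

K_p = 54.4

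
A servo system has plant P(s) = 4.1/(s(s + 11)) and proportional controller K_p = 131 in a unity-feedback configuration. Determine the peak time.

T_p = 0.14 s

From 1 + K_pP(s) = 0: s² + 11s + 537.1 = 0 ⇒ ω_n = 23.18, ζ = 0.2373.
Damped frequency ω_d = ω_n√(1−ζ²) = 22.51 rad/s, so peak time T_p = π/ω_d = 0.14 s.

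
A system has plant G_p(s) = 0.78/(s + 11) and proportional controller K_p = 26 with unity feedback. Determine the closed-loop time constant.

τ = 0.032 s

Closed-loop transfer function: T(s) = K_p·G_p(s)/(1 + K_p·G_p(s)) = 20.28/(s + 11 + 20.28) = 20.28/(s + 31.28).
Time constant τ = 1/31.28 = 0.032 s.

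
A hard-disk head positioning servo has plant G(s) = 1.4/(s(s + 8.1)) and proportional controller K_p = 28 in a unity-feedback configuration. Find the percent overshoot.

6.96%

The closed-loop denominator s² + 8.1s + 39.2 gives ω_n = √39.2 = 6.261 and ζ = 8.1/(2ω_n) = 0.6469.
%OS = 100·exp(−πζ/√(1−ζ²)) = 100·exp(−π·0.6469/√0.5816) = 6.96%.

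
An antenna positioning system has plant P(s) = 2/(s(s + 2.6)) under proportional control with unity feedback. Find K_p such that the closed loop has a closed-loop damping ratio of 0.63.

K_p = 2.13

Closed-loop characteristic equation: s² + 2.6s + K_p·2 = 0.
So ω_n = √(2K_p) and 2ζω_n = 2.6, giving ζ = 2.6/(2√(2K_p)).
Setting ζ = 0.63: √(2K_p) = 2.6/(2·0.63) = 2.063, so K_p = 4.258/2 = 2.13.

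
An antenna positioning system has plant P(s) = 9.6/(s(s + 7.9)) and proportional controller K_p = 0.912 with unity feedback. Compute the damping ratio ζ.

With unity feedback the closed-loop characteristic equation is s² + 7.9s + 0.912·9.6 = s² + 7.9s + 8.755 = 0.
So ω_n² = 8.755 ⇒ ω_n = 2.959 rad/s, and ζ = 7.9/(2ω_n) = 1.33.

ζ = 1.33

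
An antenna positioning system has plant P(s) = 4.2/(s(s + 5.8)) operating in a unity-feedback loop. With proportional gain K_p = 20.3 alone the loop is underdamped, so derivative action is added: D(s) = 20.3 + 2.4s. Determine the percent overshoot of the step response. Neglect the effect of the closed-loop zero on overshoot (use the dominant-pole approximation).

0.503%

Forward path: (20.3 + 2.4s)·4.2/(s(s+5.8)). The closed-loop characteristic equation is s² + (5.8 + 4.2·2.4)s + 4.2·20.3 = 0.
That is s² + 15.88s + 85.26 = 0, so ω_n = 9.234 rad/s and ζ = 15.88/(2·9.234) = 0.8599.
%OS = 100·exp(−πζ/√(1−ζ²)) = 0.503%.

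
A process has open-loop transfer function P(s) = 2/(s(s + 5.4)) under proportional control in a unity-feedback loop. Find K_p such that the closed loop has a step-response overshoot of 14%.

K_p = 13

From %OS = 100·exp(−πζ/√(1−ζ²)) = 14%, ζ = −ln(0.14)/√(π²+ln²(0.14)) = 0.5305.
Characteristic equation s² + 5.4s + 2K_p = 0 gives ζ = 5.4/(2√(2K_p)).
Setting ζ = 0.5305: √(2K_p) = 5.4/(2·0.5305) = 5.089, so K_p = 25.9/2 = 13.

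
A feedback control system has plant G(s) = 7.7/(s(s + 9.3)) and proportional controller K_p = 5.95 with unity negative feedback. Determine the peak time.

T_p = 0.639 s

From 1 + K_pG(s) = 0: s² + 9.3s + 45.82 = 0 ⇒ ω_n = 6.769, ζ = 0.687.
Damped frequency ω_d = ω_n√(1−ζ²) = 4.919 rad/s, so peak time T_p = π/ω_d = 0.639 s.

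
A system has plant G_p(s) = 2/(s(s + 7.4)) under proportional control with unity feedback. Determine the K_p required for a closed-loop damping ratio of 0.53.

Closed-loop characteristic equation: s² + 7.4s + K_p·2 = 0.
So ω_n = √(2K_p) and 2ζω_n = 7.4, giving ζ = 7.4/(2√(2K_p)).
Setting ζ = 0.53: √(2K_p) = 7.4/(2·0.53) = 6.981, so K_p = 48.74/2 = 24.4.

K_p = 24.4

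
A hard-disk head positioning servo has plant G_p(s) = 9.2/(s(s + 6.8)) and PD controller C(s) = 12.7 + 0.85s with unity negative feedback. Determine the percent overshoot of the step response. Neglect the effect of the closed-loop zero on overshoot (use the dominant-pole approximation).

Forward path: (12.7 + 0.85s)·9.2/(s(s+6.8)). The closed-loop characteristic equation is s² + (6.8 + 9.2·0.85)s + 9.2·12.7 = 0.
That is s² + 14.62s + 116.8 = 0, so ω_n = 10.81 rad/s and ζ = 14.62/(2·10.81) = 0.6763.
%OS = 100·exp(−πζ/√(1−ζ²)) = 5.59%.

5.59%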